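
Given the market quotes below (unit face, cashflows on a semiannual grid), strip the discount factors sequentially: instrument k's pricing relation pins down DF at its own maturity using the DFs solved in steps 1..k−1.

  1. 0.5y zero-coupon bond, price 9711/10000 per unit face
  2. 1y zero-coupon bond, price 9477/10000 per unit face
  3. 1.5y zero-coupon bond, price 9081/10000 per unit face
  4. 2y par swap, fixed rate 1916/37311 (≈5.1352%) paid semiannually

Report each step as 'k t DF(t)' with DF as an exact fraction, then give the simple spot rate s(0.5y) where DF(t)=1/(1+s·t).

step 1 [0.5y] zero: DF = P = 9711/10000 ≈ 0.971100
step 2 [1y] zero: DF = P = 9477/10000 ≈ 0.947700
step 3 [1.5y] zero: DF = P = 9081/10000 ≈ 0.908100
step 4 [2y] swap r/2=958/37311: DF=(1 − 958/37311·(0.971100+0.947700+0.908100))/(1+958/37311) = 4521/5000 ≈ 0.904200

1 1/2 9711/10000
2 1 9477/10000
3 3/2 9081/10000
4 2 4521/5000
s(0.5y) = (1/(9711/10000) − 1)/(1/2) = 578/9711 ≈ 5.9520%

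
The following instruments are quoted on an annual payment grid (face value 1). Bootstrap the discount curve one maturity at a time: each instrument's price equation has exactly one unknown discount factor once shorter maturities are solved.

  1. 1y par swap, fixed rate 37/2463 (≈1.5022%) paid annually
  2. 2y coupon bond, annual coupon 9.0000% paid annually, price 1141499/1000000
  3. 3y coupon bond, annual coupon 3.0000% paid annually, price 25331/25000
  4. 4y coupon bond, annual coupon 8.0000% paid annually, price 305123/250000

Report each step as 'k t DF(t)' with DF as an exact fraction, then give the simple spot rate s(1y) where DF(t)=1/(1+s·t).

step 1 [1y] swap r/1=37/2463: DF=(1 − 37/2463·(0))/(1+37/2463) = 2463/2500 ≈ 0.985200
step 2 [2y] bond c/1=9/100: DF=(1141499/1000000 − 9/100·(0.985200))/(1+9/100) = 9659/10000 ≈ 0.965900
step 3 [3y] bond c/1=3/100: DF=(25331/25000 − 3/100·(0.985200+0.965900))/(1+3/100) = 9269/10000 ≈ 0.926900
step 4 [4y] bond c/1=2/25: DF=(305123/250000 − 2/25·(0.985200+0.965900+0.926900))/(1+2/25) = 9169/10000 ≈ 0.916900

1 1 2463/2500
2 2 9659/10000
3 3 9269/10000
4 4 9169/10000
s(1y) = (1/(2463/2500) − 1)/(1) = 37/2463 ≈ 1.5022%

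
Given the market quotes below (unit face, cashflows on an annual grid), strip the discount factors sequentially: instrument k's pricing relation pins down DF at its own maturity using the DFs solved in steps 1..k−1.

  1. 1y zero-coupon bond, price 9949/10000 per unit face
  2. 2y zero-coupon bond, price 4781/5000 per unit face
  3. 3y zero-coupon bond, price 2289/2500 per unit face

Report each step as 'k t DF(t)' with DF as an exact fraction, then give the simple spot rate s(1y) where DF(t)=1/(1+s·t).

step 1 [1y] zero: DF = P = 9949/10000 ≈ 0.994900
step 2 [2y] zero: DF = P = 4781/5000 ≈ 0.956200
step 3 [3y] zero: DF = P = 2289/2500 ≈ 0.915600

1 1 9949/10000
2 2 4781/5000
3 3 2289/2500
s(1y) = (1/(9949/10000) − 1)/(1) = 51/9949 ≈ 0.5126%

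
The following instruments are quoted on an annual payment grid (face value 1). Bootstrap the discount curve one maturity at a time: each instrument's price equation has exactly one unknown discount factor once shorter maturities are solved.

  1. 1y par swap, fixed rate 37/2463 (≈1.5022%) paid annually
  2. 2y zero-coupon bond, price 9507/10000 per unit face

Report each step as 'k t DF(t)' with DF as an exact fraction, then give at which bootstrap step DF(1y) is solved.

1 1 2463/2500
2 2 9507/10000
DF(1y) is solved at step 1

step 1 [1y] swap r/1=37/2463: DF=(1 − 37/2463·(0))/(1+37/2463) = 2463/2500 ≈ 0.985200
step 2 [2y] zero: DF = P = 9507/10000 ≈ 0.950700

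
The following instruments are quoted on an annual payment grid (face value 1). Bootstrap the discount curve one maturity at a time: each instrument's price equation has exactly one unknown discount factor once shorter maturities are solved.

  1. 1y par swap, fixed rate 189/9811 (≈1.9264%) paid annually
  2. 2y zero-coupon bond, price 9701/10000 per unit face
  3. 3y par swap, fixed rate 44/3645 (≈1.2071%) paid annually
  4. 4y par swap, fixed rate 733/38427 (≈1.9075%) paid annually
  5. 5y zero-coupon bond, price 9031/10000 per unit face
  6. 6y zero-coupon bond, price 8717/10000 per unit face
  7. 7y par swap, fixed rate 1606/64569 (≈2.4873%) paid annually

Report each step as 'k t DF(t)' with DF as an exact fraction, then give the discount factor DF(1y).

step 1 [1y] swap r/1=189/9811: DF=(1 − 189/9811·(0))/(1+189/9811) = 9811/10000 ≈ 0.981100
step 2 [2y] zero: DF = P = 9701/10000 ≈ 0.970100
step 3 [3y] swap r/1=44/3645: DF=(1 − 44/3645·(0.981100+0.970100))/(1+44/3645) = 603/625 ≈ 0.964800
step 4 [4y] swap r/1=733/38427: DF=(1 − 733/38427·(0.981100+0.970100+0.964800))/(1+733/38427) = 9267/10000 ≈ 0.926700
step 5 [5y] zero: DF = P = 9031/10000 ≈ 0.903100
step 6 [6y] zero: DF = P = 8717/10000 ≈ 0.871700
step 7 [7y] swap r/1=1606/64569: DF=(1 − 1606/64569·(0.981100+0.970100+0.964800+0.926700+0.903100+0.871700))/(1+1606/64569) = 4197/5000 ≈ 0.839400

1 1 9811/10000
2 2 9701/10000
3 3 603/625
4 4 9267/10000
5 5 9031/10000
6 6 8717/10000
7 7 4197/5000
DF(1y) = 9811/10000 ≈ 0.981100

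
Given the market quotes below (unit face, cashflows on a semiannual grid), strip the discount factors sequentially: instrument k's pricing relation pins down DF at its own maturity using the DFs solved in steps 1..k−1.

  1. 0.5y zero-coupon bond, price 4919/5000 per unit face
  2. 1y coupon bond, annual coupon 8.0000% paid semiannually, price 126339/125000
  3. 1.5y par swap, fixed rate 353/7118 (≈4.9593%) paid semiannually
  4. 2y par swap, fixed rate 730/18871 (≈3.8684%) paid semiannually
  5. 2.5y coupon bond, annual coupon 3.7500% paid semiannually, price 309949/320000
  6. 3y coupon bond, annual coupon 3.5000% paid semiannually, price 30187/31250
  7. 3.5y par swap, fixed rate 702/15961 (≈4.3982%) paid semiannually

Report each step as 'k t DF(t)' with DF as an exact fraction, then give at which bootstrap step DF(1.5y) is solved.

step 1 [0.5y] zero: DF = P = 4919/5000 ≈ 0.983800
step 2 [1y] bond c/2=1/25: DF=(126339/125000 − 1/25·(0.983800))/(1+1/25) = 467/500 ≈ 0.934000
step 3 [1.5y] swap r/2=353/14236: DF=(1 − 353/14236·(0.983800+0.934000))/(1+353/14236) = 4647/5000 ≈ 0.929400
step 4 [2y] swap r/2=365/18871: DF=(1 − 365/18871·(0.983800+0.934000+0.929400))/(1+365/18871) = 927/1000 ≈ 0.927000
step 5 [2.5y] bond c/2=3/160: DF=(309949/320000 − 3/160·(0.983800+0.934000+0.929400+0.927000))/(1+3/160) = 8813/10000 ≈ 0.881300
step 6 [3y] bond c/2=7/400: DF=(30187/31250 − 7/400·(0.983800+0.934000+0.929400+0.927000+0.881300))/(1+7/400) = 8693/10000 ≈ 0.869300
step 7 [3.5y] swap r/2=351/15961: DF=(1 − 351/15961·(0.983800+0.934000+0.929400+0.927000+0.881300+0.869300))/(1+351/15961) = 2149/2500 ≈ 0.859600

1 1/2 4919/5000
2 1 467/500
3 3/2 4647/5000
4 2 927/1000
5 5/2 8813/10000
6 3 8693/10000
7 7/2 2149/2500
DF(1.5y) is solved at step 3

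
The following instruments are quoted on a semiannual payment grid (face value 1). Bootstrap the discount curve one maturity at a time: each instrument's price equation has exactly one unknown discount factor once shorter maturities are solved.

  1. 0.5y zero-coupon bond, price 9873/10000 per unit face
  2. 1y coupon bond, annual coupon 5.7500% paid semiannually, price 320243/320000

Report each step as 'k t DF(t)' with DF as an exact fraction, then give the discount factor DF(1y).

1 1/2 9873/10000
2 1 2363/2500
DF(1y) = 2363/2500 ≈ 0.945200

step 1 [0.5y] zero: DF = P = 9873/10000 ≈ 0.987300
step 2 [1y] bond c/2=23/800: DF=(320243/320000 − 23/800·(0.987300))/(1+23/800) = 2363/2500 ≈ 0.945200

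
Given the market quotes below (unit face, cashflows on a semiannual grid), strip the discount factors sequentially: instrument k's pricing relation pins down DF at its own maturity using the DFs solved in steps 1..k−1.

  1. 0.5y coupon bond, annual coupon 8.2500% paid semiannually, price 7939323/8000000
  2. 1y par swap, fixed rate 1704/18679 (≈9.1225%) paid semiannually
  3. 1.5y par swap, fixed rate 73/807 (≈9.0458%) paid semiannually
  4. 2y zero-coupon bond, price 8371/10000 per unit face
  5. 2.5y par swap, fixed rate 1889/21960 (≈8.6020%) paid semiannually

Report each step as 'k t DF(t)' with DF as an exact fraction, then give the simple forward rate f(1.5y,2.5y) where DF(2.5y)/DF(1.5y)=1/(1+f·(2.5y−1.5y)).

1 1/2 9531/10000
2 1 2287/2500
3 3/2 8759/10000
4 2 8371/10000
5 5/2 8111/10000
f(1.5y,2.5y) = ((8759/10000)/(8111/10000) − 1)/(1) = 648/8111 ≈ 7.9892%

step 1 [0.5y] bond c/2=33/800: DF=(7939323/8000000 − 33/800·(0))/(1+33/800) = 9531/10000 ≈ 0.953100
step 2 [1y] swap r/2=852/18679: DF=(1 − 852/18679·(0.953100))/(1+852/18679) = 2287/2500 ≈ 0.914800
step 3 [1.5y] swap r/2=73/1614: DF=(1 − 73/1614·(0.953100+0.914800))/(1+73/1614) = 8759/10000 ≈ 0.875900
step 4 [2y] zero: DF = P = 8371/10000 ≈ 0.837100
step 5 [2.5y] swap r/2=1889/43920: DF=(1 − 1889/43920·(0.953100+0.914800+0.875900+0.837100))/(1+1889/43920) = 8111/10000 ≈ 0.811100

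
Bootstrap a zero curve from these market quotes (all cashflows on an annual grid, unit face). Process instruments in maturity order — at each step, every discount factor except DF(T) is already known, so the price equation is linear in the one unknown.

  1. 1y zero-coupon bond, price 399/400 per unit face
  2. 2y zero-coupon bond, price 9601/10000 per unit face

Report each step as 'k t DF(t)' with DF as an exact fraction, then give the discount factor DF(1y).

1 1 399/400
2 2 9601/10000
DF(1y) = 399/400 ≈ 0.997500

step 1 [1y] zero: DF = P = 399/400 ≈ 0.997500
step 2 [2y] zero: DF = P = 9601/10000 ≈ 0.960100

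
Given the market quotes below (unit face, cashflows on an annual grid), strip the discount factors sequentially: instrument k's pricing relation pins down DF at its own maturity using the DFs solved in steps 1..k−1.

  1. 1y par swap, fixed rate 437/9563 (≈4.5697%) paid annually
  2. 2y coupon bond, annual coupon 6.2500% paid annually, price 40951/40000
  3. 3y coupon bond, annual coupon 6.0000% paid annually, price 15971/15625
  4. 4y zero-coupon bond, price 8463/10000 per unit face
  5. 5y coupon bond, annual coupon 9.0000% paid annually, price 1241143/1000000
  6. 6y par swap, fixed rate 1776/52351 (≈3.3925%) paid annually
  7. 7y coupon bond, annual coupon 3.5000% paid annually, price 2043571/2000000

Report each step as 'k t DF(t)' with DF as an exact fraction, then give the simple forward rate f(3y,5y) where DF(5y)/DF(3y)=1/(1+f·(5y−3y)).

step 1 [1y] swap r/1=437/9563: DF=(1 − 437/9563·(0))/(1+437/9563) = 9563/10000 ≈ 0.956300
step 2 [2y] bond c/1=1/16: DF=(40951/40000 − 1/16·(0.956300))/(1+1/16) = 9073/10000 ≈ 0.907300
step 3 [3y] bond c/1=3/50: DF=(15971/15625 − 3/50·(0.956300+0.907300))/(1+3/50) = 2147/2500 ≈ 0.858800
step 4 [4y] zero: DF = P = 8463/10000 ≈ 0.846300
step 5 [5y] bond c/1=9/100: DF=(1241143/1000000 − 9/100·(0.956300+0.907300+0.858800+0.846300))/(1+9/100) = 211/250 ≈ 0.844000
step 6 [6y] swap r/1=1776/52351: DF=(1 − 1776/52351·(0.956300+0.907300+0.858800+0.846300+0.844000))/(1+1776/52351) = 514/625 ≈ 0.822400
step 7 [7y] bond c/1=7/200: DF=(2043571/2000000 − 7/200·(0.956300+0.907300+0.858800+0.846300+0.844000+0.822400))/(1+7/200) = 4051/5000 ≈ 0.810200

1 1 9563/10000
2 2 9073/10000
3 3 2147/2500
4 4 8463/10000
5 5 211/250
6 6 514/625
7 7 4051/5000
f(3y,5y) = ((2147/2500)/(211/250) − 1)/(2) = 37/4220 ≈ 0.8768%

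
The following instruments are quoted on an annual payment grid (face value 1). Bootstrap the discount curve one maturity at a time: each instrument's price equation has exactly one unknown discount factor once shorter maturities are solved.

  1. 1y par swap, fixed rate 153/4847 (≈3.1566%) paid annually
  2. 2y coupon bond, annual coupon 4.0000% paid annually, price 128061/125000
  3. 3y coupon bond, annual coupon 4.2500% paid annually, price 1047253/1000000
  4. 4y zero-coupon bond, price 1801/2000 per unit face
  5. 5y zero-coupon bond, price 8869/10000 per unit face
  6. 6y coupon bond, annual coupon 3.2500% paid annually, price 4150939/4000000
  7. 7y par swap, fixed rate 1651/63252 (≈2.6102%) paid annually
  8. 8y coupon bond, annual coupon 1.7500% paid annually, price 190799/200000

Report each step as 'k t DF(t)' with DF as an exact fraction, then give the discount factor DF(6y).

1 1 4847/5000
2 2 4739/5000
3 3 579/625
4 4 1801/2000
5 5 8869/10000
6 6 8593/10000
7 7 8349/10000
8 8 518/625
DF(6y) = 8593/10000 ≈ 0.859300

step 1 [1y] swap r/1=153/4847: DF=(1 − 153/4847·(0))/(1+153/4847) = 4847/5000 ≈ 0.969400
step 2 [2y] bond c/1=1/25: DF=(128061/125000 − 1/25·(0.969400))/(1+1/25) = 4739/5000 ≈ 0.947800
step 3 [3y] bond c/1=17/400: DF=(1047253/1000000 − 17/400·(0.969400+0.947800))/(1+17/400) = 579/625 ≈ 0.926400
step 4 [4y] zero: DF = P = 1801/2000 ≈ 0.900500
step 5 [5y] zero: DF = P = 8869/10000 ≈ 0.886900
step 6 [6y] bond c/1=13/400: DF=(4150939/4000000 − 13/400·(0.969400+0.947800+0.926400+0.900500+0.886900))/(1+13/400) = 8593/10000 ≈ 0.859300
step 7 [7y] swap r/1=1651/63252: DF=(1 − 1651/63252·(0.969400+0.947800+0.926400+0.900500+0.886900+0.859300))/(1+1651/63252) = 8349/10000 ≈ 0.834900
step 8 [8y] bond c/1=7/400: DF=(190799/200000 − 7/400·(0.969400+0.947800+0.926400+0.900500+0.886900+0.859300+0.834900))/(1+7/400) = 518/625 ≈ 0.828800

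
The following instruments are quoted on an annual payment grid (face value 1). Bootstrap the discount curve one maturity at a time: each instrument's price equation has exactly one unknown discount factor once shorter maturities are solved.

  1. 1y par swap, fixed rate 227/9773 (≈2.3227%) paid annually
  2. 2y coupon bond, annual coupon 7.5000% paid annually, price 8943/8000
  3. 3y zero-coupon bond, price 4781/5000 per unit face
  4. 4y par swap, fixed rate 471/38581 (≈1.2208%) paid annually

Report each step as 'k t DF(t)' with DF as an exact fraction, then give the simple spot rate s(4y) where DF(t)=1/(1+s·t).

1 1 9773/10000
2 2 9717/10000
3 3 4781/5000
4 4 9529/10000
s(4y) = (1/(9529/10000) − 1)/(4) = 471/38116 ≈ 1.2357%

step 1 [1y] swap r/1=227/9773: DF=(1 − 227/9773·(0))/(1+227/9773) = 9773/10000 ≈ 0.977300
step 2 [2y] bond c/1=3/40: DF=(8943/8000 − 3/40·(0.977300))/(1+3/40) = 9717/10000 ≈ 0.971700
step 3 [3y] zero: DF = P = 4781/5000 ≈ 0.956200
step 4 [4y] swap r/1=471/38581: DF=(1 − 471/38581·(0.977300+0.971700+0.956200))/(1+471/38581) = 9529/10000 ≈ 0.952900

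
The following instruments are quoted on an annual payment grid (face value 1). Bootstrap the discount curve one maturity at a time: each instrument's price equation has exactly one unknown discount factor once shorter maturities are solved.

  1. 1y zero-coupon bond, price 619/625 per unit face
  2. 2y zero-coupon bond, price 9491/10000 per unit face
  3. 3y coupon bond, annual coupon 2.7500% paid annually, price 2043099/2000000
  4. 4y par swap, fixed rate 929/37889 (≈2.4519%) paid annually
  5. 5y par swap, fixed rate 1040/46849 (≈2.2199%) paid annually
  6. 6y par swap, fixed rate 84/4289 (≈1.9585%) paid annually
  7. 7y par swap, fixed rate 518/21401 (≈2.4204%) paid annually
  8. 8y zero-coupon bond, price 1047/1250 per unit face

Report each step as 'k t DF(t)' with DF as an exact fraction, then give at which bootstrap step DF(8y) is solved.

1 1 619/625
2 2 9491/10000
3 3 9423/10000
4 4 9071/10000
5 5 112/125
6 6 2227/2500
7 7 4223/5000
8 8 1047/1250
DF(8y) is solved at step 8

step 1 [1y] zero: DF = P = 619/625 ≈ 0.990400
step 2 [2y] zero: DF = P = 9491/10000 ≈ 0.949100
step 3 [3y] bond c/1=11/400: DF=(2043099/2000000 − 11/400·(0.990400+0.949100))/(1+11/400) = 9423/10000 ≈ 0.942300
step 4 [4y] swap r/1=929/37889: DF=(1 − 929/37889·(0.990400+0.949100+0.942300))/(1+929/37889) = 9071/10000 ≈ 0.907100
step 5 [5y] swap r/1=1040/46849: DF=(1 − 1040/46849·(0.990400+0.949100+0.942300+0.907100))/(1+1040/46849) = 112/125 ≈ 0.896000
step 6 [6y] swap r/1=84/4289: DF=(1 − 84/4289·(0.990400+0.949100+0.942300+0.907100+0.896000))/(1+84/4289) = 2227/2500 ≈ 0.890800
step 7 [7y] swap r/1=518/21401: DF=(1 − 518/21401·(0.990400+0.949100+0.942300+0.907100+0.896000+0.890800))/(1+518/21401) = 4223/5000 ≈ 0.844600
step 8 [8y] zero: DF = P = 1047/1250 ≈ 0.837600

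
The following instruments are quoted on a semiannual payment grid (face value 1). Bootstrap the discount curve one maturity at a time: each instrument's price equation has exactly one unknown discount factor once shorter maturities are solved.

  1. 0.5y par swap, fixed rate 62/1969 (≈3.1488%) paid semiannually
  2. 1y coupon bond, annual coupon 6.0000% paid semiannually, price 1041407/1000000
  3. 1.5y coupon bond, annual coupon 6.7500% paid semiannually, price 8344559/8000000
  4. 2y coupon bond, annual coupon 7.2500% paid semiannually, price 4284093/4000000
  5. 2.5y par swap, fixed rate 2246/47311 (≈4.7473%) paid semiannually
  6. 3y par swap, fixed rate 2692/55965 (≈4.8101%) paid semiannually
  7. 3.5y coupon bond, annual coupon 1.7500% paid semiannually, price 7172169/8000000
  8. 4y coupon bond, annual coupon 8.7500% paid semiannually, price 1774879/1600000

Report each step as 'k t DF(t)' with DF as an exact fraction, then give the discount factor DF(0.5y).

1 1/2 1969/2000
2 1 614/625
3 3/2 1181/1250
4 2 9317/10000
5 5/2 8877/10000
6 3 4327/5000
7 7/2 4201/5000
8 4 793/1000
DF(0.5y) = 1969/2000 ≈ 0.984500

step 1 [0.5y] swap r/2=31/1969: DF=(1 − 31/1969·(0))/(1+31/1969) = 1969/2000 ≈ 0.984500
step 2 [1y] bond c/2=3/100: DF=(1041407/1000000 − 3/100·(0.984500))/(1+3/100) = 614/625 ≈ 0.982400
step 3 [1.5y] bond c/2=27/800: DF=(8344559/8000000 − 27/800·(0.984500+0.982400))/(1+27/800) = 1181/1250 ≈ 0.944800
step 4 [2y] bond c/2=29/800: DF=(4284093/4000000 − 29/800·(0.984500+0.982400+0.944800))/(1+29/800) = 9317/10000 ≈ 0.931700
step 5 [2.5y] swap r/2=1123/47311: DF=(1 − 1123/47311·(0.984500+0.982400+0.944800+0.931700))/(1+1123/47311) = 8877/10000 ≈ 0.887700
step 6 [3y] swap r/2=1346/55965: DF=(1 − 1346/55965·(0.984500+0.982400+0.944800+0.931700+0.887700))/(1+1346/55965) = 4327/5000 ≈ 0.865400
step 7 [3.5y] bond c/2=7/800: DF=(7172169/8000000 − 7/800·(0.984500+0.982400+0.944800+0.931700+0.887700+0.865400))/(1+7/800) = 4201/5000 ≈ 0.840200
step 8 [4y] bond c/2=7/160: DF=(1774879/1600000 − 7/160·(0.984500+0.982400+0.944800+0.931700+0.887700+0.865400+0.840200))/(1+7/160) = 793/1000 ≈ 0.793000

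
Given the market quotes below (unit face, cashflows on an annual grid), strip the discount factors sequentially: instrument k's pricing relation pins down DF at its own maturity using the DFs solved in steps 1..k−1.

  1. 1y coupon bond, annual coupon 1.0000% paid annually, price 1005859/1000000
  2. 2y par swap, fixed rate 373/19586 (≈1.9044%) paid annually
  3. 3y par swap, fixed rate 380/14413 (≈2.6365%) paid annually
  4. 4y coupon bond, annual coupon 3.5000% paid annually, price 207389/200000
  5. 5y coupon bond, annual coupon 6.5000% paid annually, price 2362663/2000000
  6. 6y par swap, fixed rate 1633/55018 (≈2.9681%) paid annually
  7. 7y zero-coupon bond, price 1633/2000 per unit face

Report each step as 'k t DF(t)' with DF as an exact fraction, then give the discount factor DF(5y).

1 1 9959/10000
2 2 9627/10000
3 3 231/250
4 4 2261/2500
5 5 8781/10000
6 6 8367/10000
7 7 1633/2000
DF(5y) = 8781/10000 ≈ 0.878100

step 1 [1y] bond c/1=1/100: DF=(1005859/1000000 − 1/100·(0))/(1+1/100) = 9959/10000 ≈ 0.995900
step 2 [2y] swap r/1=373/19586: DF=(1 − 373/19586·(0.995900))/(1+373/19586) = 9627/10000 ≈ 0.962700
step 3 [3y] swap r/1=380/14413: DF=(1 − 380/14413·(0.995900+0.962700))/(1+380/14413) = 231/250 ≈ 0.924000
step 4 [4y] bond c/1=7/200: DF=(207389/200000 − 7/200·(0.995900+0.962700+0.924000))/(1+7/200) = 2261/2500 ≈ 0.904400
step 5 [5y] bond c/1=13/200: DF=(2362663/2000000 − 13/200·(0.995900+0.962700+0.924000+0.904400))/(1+13/200) = 8781/10000 ≈ 0.878100
step 6 [6y] swap r/1=1633/55018: DF=(1 − 1633/55018·(0.995900+0.962700+0.924000+0.904400+0.878100))/(1+1633/55018) = 8367/10000 ≈ 0.836700
step 7 [7y] zero: DF = P = 1633/2000 ≈ 0.816500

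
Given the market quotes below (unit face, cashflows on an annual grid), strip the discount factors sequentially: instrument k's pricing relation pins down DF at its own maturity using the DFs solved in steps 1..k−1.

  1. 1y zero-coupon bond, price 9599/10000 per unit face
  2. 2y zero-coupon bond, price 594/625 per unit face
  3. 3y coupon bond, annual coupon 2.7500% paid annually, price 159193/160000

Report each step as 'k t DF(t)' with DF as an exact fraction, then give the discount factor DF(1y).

step 1 [1y] zero: DF = P = 9599/10000 ≈ 0.959900
step 2 [2y] zero: DF = P = 594/625 ≈ 0.950400
step 3 [3y] bond c/1=11/400: DF=(159193/160000 − 11/400·(0.959900+0.950400))/(1+11/400) = 2293/2500 ≈ 0.917200

1 1 9599/10000
2 2 594/625
3 3 2293/2500
DF(1y) = 9599/10000 ≈ 0.959900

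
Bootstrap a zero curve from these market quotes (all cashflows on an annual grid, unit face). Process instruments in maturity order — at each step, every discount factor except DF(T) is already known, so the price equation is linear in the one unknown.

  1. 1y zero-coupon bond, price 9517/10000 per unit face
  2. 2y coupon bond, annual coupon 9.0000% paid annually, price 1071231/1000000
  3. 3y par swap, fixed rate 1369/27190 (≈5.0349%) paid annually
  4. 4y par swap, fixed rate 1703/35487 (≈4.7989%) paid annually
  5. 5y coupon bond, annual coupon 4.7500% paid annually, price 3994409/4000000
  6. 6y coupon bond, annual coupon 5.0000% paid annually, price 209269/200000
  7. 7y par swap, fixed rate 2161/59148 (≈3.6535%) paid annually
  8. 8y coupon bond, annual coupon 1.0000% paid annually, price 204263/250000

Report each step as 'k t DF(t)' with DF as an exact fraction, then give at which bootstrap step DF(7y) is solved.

1 1 9517/10000
2 2 4521/5000
3 3 8631/10000
4 4 8297/10000
5 5 1981/2500
6 6 3949/5000
7 7 7839/10000
8 8 469/625
DF(7y) is solved at step 7

step 1 [1y] zero: DF = P = 9517/10000 ≈ 0.951700
step 2 [2y] bond c/1=9/100: DF=(1071231/1000000 − 9/100·(0.951700))/(1+9/100) = 4521/5000 ≈ 0.904200
step 3 [3y] swap r/1=1369/27190: DF=(1 − 1369/27190·(0.951700+0.904200))/(1+1369/27190) = 8631/10000 ≈ 0.863100
step 4 [4y] swap r/1=1703/35487: DF=(1 − 1703/35487·(0.951700+0.904200+0.863100))/(1+1703/35487) = 8297/10000 ≈ 0.829700
step 5 [5y] bond c/1=19/400: DF=(3994409/4000000 − 19/400·(0.951700+0.904200+0.863100+0.829700))/(1+19/400) = 1981/2500 ≈ 0.792400
step 6 [6y] bond c/1=1/20: DF=(209269/200000 − 1/20·(0.951700+0.904200+0.863100+0.829700+0.792400))/(1+1/20) = 3949/5000 ≈ 0.789800
step 7 [7y] swap r/1=2161/59148: DF=(1 − 2161/59148·(0.951700+0.904200+0.863100+0.829700+0.792400+0.789800))/(1+2161/59148) = 7839/10000 ≈ 0.783900
step 8 [8y] bond c/1=1/100: DF=(204263/250000 − 1/100·(0.951700+0.904200+0.863100+0.829700+0.792400+0.789800+0.783900))/(1+1/100) = 469/625 ≈ 0.750400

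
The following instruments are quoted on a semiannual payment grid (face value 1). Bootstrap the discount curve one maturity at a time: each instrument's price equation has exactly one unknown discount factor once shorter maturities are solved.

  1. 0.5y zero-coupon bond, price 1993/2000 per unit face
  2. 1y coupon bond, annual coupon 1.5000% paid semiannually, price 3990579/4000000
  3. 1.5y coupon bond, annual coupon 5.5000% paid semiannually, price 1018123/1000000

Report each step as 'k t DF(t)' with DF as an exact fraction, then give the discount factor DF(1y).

step 1 [0.5y] zero: DF = P = 1993/2000 ≈ 0.996500
step 2 [1y] bond c/2=3/400: DF=(3990579/4000000 − 3/400·(0.996500))/(1+3/400) = 2457/2500 ≈ 0.982800
step 3 [1.5y] bond c/2=11/400: DF=(1018123/1000000 − 11/400·(0.996500+0.982800))/(1+11/400) = 9379/10000 ≈ 0.937900

1 1/2 1993/2000
2 1 2457/2500
3 3/2 9379/10000
DF(1y) = 2457/2500 ≈ 0.982800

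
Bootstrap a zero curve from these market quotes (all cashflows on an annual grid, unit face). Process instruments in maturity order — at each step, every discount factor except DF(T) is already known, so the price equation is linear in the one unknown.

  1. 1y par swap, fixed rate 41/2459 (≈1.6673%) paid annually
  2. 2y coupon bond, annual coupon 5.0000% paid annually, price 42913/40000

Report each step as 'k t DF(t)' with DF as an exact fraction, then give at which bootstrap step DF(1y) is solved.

step 1 [1y] swap r/1=41/2459: DF=(1 − 41/2459·(0))/(1+41/2459) = 2459/2500 ≈ 0.983600
step 2 [2y] bond c/1=1/20: DF=(42913/40000 − 1/20·(0.983600))/(1+1/20) = 9749/10000 ≈ 0.974900

1 1 2459/2500
2 2 9749/10000
DF(1y) is solved at step 1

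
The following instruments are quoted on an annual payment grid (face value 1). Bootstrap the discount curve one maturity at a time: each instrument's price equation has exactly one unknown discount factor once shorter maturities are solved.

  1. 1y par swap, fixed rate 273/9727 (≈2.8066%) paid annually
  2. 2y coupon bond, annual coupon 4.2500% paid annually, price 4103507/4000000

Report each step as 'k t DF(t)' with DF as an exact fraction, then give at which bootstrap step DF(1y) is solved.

1 1 9727/10000
2 2 2361/2500
DF(1y) is solved at step 1

step 1 [1y] swap r/1=273/9727: DF=(1 − 273/9727·(0))/(1+273/9727) = 9727/10000 ≈ 0.972700
step 2 [2y] bond c/1=17/400: DF=(4103507/4000000 − 17/400·(0.972700))/(1+17/400) = 2361/2500 ≈ 0.944400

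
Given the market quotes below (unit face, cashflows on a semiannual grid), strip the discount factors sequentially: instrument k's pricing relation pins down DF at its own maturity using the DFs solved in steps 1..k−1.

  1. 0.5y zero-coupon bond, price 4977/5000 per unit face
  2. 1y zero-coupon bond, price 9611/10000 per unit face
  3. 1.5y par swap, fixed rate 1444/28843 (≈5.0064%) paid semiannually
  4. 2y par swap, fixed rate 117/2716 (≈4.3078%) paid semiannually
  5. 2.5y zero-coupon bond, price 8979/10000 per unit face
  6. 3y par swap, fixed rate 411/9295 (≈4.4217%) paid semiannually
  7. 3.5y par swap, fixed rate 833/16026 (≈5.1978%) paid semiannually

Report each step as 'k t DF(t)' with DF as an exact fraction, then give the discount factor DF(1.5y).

1 1/2 4977/5000
2 1 9611/10000
3 3/2 4639/5000
4 2 9181/10000
5 5/2 8979/10000
6 3 8767/10000
7 7/2 4167/5000
DF(1.5y) = 4639/5000 ≈ 0.927800

step 1 [0.5y] zero: DF = P = 4977/5000 ≈ 0.995400
step 2 [1y] zero: DF = P = 9611/10000 ≈ 0.961100
step 3 [1.5y] swap r/2=722/28843: DF=(1 − 722/28843·(0.995400+0.961100))/(1+722/28843) = 4639/5000 ≈ 0.927800
step 4 [2y] swap r/2=117/5432: DF=(1 − 117/5432·(0.995400+0.961100+0.927800))/(1+117/5432) = 9181/10000 ≈ 0.918100
step 5 [2.5y] zero: DF = P = 8979/10000 ≈ 0.897900
step 6 [3y] swap r/2=411/18590: DF=(1 − 411/18590·(0.995400+0.961100+0.927800+0.918100+0.897900))/(1+411/18590) = 8767/10000 ≈ 0.876700
step 7 [3.5y] swap r/2=833/32052: DF=(1 − 833/32052·(0.995400+0.961100+0.927800+0.918100+0.897900+0.876700))/(1+833/32052) = 4167/5000 ≈ 0.833400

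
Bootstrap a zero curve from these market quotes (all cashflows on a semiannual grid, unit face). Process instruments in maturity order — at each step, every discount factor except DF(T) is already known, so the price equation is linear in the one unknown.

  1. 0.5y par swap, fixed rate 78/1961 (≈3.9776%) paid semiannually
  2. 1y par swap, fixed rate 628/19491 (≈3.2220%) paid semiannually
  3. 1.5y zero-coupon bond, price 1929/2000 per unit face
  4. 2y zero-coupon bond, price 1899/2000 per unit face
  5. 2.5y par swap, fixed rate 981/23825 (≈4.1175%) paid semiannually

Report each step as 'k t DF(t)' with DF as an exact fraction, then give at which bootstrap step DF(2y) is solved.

step 1 [0.5y] swap r/2=39/1961: DF=(1 − 39/1961·(0))/(1+39/1961) = 1961/2000 ≈ 0.980500
step 2 [1y] swap r/2=314/19491: DF=(1 − 314/19491·(0.980500))/(1+314/19491) = 4843/5000 ≈ 0.968600
step 3 [1.5y] zero: DF = P = 1929/2000 ≈ 0.964500
step 4 [2y] zero: DF = P = 1899/2000 ≈ 0.949500
step 5 [2.5y] swap r/2=981/47650: DF=(1 − 981/47650·(0.980500+0.968600+0.964500+0.949500))/(1+981/47650) = 9019/10000 ≈ 0.901900

1 1/2 1961/2000
2 1 4843/5000
3 3/2 1929/2000
4 2 1899/2000
5 5/2 9019/10000
DF(2y) is solved at step 4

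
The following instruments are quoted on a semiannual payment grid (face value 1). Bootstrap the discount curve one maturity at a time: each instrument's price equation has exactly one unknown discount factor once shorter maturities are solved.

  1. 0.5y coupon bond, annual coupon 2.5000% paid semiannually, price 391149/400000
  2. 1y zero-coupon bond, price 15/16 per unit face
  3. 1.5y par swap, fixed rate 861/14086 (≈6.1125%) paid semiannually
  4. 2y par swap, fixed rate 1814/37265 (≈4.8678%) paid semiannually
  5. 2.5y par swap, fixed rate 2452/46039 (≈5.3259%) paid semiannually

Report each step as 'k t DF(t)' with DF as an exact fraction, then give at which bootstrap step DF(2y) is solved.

1 1/2 4829/5000
2 1 15/16
3 3/2 9139/10000
4 2 9093/10000
5 5/2 4387/5000
DF(2y) is solved at step 4

step 1 [0.5y] bond c/2=1/80: DF=(391149/400000 − 1/80·(0))/(1+1/80) = 4829/5000 ≈ 0.965800
step 2 [1y] zero: DF = P = 15/16 ≈ 0.937500
step 3 [1.5y] swap r/2=861/28172: DF=(1 − 861/28172·(0.965800+0.937500))/(1+861/28172) = 9139/10000 ≈ 0.913900
step 4 [2y] swap r/2=907/37265: DF=(1 − 907/37265·(0.965800+0.937500+0.913900))/(1+907/37265) = 9093/10000 ≈ 0.909300
step 5 [2.5y] swap r/2=1226/46039: DF=(1 − 1226/46039·(0.965800+0.937500+0.913900+0.909300))/(1+1226/46039) = 4387/5000 ≈ 0.877400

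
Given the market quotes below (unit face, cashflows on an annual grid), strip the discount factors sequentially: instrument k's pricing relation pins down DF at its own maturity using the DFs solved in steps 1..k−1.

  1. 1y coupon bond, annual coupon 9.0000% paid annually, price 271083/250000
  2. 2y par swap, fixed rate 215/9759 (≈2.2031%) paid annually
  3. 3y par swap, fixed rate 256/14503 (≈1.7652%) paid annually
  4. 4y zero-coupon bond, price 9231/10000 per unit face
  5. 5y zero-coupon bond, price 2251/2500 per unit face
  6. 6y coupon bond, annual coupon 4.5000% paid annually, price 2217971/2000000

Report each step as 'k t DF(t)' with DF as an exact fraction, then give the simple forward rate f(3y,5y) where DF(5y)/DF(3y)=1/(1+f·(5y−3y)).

1 1 2487/2500
2 2 957/1000
3 3 593/625
4 4 9231/10000
5 5 2251/2500
6 6 4289/5000
f(3y,5y) = ((593/625)/(2251/2500) − 1)/(2) = 121/4502 ≈ 2.6877%

step 1 [1y] bond c/1=9/100: DF=(271083/250000 − 9/100·(0))/(1+9/100) = 2487/2500 ≈ 0.994800
step 2 [2y] swap r/1=215/9759: DF=(1 − 215/9759·(0.994800))/(1+215/9759) = 957/1000 ≈ 0.957000
step 3 [3y] swap r/1=256/14503: DF=(1 − 256/14503·(0.994800+0.957000))/(1+256/14503) = 593/625 ≈ 0.948800
step 4 [4y] zero: DF = P = 9231/10000 ≈ 0.923100
step 5 [5y] zero: DF = P = 2251/2500 ≈ 0.900400
step 6 [6y] bond c/1=9/200: DF=(2217971/2000000 − 9/200·(0.994800+0.957000+0.948800+0.923100+0.900400))/(1+9/200) = 4289/5000 ≈ 0.857800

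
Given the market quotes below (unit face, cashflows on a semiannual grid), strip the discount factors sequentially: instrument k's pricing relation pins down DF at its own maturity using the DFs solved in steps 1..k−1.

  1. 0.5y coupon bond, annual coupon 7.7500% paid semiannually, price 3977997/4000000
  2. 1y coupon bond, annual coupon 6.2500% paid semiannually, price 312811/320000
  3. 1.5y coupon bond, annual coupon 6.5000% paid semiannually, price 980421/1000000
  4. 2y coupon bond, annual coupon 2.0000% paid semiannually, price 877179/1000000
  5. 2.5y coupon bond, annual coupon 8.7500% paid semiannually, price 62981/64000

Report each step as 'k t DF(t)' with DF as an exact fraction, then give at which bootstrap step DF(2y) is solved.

step 1 [0.5y] bond c/2=31/800: DF=(3977997/4000000 − 31/800·(0))/(1+31/800) = 4787/5000 ≈ 0.957400
step 2 [1y] bond c/2=1/32: DF=(312811/320000 − 1/32·(0.957400))/(1+1/32) = 9189/10000 ≈ 0.918900
step 3 [1.5y] bond c/2=13/400: DF=(980421/1000000 − 13/400·(0.957400+0.918900))/(1+13/400) = 1781/2000 ≈ 0.890500
step 4 [2y] bond c/2=1/100: DF=(877179/1000000 − 1/100·(0.957400+0.918900+0.890500))/(1+1/100) = 8411/10000 ≈ 0.841100
step 5 [2.5y] bond c/2=7/160: DF=(62981/64000 − 7/160·(0.957400+0.918900+0.890500+0.841100))/(1+7/160) = 1979/2500 ≈ 0.791600

1 1/2 4787/5000
2 1 9189/10000
3 3/2 1781/2000
4 2 8411/10000
5 5/2 1979/2500
DF(2y) is solved at step 4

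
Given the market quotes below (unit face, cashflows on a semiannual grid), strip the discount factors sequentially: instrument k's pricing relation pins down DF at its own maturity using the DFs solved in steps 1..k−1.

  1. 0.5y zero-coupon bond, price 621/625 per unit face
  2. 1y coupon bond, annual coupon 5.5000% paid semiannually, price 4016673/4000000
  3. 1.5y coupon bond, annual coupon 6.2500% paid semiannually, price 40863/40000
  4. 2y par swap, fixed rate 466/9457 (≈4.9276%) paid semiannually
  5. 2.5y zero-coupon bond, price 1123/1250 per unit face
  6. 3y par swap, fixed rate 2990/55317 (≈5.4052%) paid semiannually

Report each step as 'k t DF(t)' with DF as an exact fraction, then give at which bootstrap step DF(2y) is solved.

step 1 [0.5y] zero: DF = P = 621/625 ≈ 0.993600
step 2 [1y] bond c/2=11/400: DF=(4016673/4000000 − 11/400·(0.993600))/(1+11/400) = 9507/10000 ≈ 0.950700
step 3 [1.5y] bond c/2=1/32: DF=(40863/40000 − 1/32·(0.993600+0.950700))/(1+1/32) = 9317/10000 ≈ 0.931700
step 4 [2y] swap r/2=233/9457: DF=(1 − 233/9457·(0.993600+0.950700+0.931700))/(1+233/9457) = 2267/2500 ≈ 0.906800
step 5 [2.5y] zero: DF = P = 1123/1250 ≈ 0.898400
step 6 [3y] swap r/2=1495/55317: DF=(1 − 1495/55317·(0.993600+0.950700+0.931700+0.906800+0.898400))/(1+1495/55317) = 1701/2000 ≈ 0.850500

1 1/2 621/625
2 1 9507/10000
3 3/2 9317/10000
4 2 2267/2500
5 5/2 1123/1250
6 3 1701/2000
DF(2y) is solved at step 4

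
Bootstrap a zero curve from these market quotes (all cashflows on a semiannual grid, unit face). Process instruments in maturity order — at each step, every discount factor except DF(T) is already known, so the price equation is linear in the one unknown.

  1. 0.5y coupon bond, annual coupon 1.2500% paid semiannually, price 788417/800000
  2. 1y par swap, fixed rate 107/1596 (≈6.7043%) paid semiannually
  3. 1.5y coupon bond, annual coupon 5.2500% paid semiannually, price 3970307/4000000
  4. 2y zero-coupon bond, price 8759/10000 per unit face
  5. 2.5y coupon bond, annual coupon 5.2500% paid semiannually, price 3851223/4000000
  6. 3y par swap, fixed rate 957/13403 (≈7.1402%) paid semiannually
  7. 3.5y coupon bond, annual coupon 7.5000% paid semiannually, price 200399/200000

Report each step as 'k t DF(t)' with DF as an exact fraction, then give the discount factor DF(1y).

step 1 [0.5y] bond c/2=1/160: DF=(788417/800000 − 1/160·(0))/(1+1/160) = 4897/5000 ≈ 0.979400
step 2 [1y] swap r/2=107/3192: DF=(1 − 107/3192·(0.979400))/(1+107/3192) = 4679/5000 ≈ 0.935800
step 3 [1.5y] bond c/2=21/800: DF=(3970307/4000000 − 21/800·(0.979400+0.935800))/(1+21/800) = 4591/5000 ≈ 0.918200
step 4 [2y] zero: DF = P = 8759/10000 ≈ 0.875900
step 5 [2.5y] bond c/2=21/800: DF=(3851223/4000000 − 21/800·(0.979400+0.935800+0.918200+0.875900))/(1+21/800) = 8433/10000 ≈ 0.843300
step 6 [3y] swap r/2=957/26806: DF=(1 − 957/26806·(0.979400+0.935800+0.918200+0.875900+0.843300))/(1+957/26806) = 4043/5000 ≈ 0.808600
step 7 [3.5y] bond c/2=3/80: DF=(200399/200000 − 3/80·(0.979400+0.935800+0.918200+0.875900+0.843300+0.808600))/(1+3/80) = 193/250 ≈ 0.772000

1 1/2 4897/5000
2 1 4679/5000
3 3/2 4591/5000
4 2 8759/10000
5 5/2 8433/10000
6 3 4043/5000
7 7/2 193/250
DF(1y) = 4679/5000 ≈ 0.935800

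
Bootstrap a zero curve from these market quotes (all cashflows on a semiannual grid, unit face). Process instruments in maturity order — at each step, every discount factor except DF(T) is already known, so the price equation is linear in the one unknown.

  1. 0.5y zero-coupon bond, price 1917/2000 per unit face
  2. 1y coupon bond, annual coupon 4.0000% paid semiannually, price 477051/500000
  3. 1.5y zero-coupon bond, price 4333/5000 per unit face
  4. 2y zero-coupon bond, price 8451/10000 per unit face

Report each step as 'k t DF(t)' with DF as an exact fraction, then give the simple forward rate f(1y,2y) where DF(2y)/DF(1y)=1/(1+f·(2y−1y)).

step 1 [0.5y] zero: DF = P = 1917/2000 ≈ 0.958500
step 2 [1y] bond c/2=1/50: DF=(477051/500000 − 1/50·(0.958500))/(1+1/50) = 4583/5000 ≈ 0.916600
step 3 [1.5y] zero: DF = P = 4333/5000 ≈ 0.866600
step 4 [2y] zero: DF = P = 8451/10000 ≈ 0.845100

1 1/2 1917/2000
2 1 4583/5000
3 3/2 4333/5000
4 2 8451/10000
f(1y,2y) = ((4583/5000)/(8451/10000) − 1)/(1) = 715/8451 ≈ 8.4605%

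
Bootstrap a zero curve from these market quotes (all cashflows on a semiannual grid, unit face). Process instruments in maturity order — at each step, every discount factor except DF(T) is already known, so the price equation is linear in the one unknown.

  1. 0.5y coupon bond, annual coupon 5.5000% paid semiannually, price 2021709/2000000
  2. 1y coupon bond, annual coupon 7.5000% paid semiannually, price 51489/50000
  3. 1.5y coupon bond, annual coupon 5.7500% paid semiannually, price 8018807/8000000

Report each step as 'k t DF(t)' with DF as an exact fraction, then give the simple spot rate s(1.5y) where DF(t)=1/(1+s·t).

step 1 [0.5y] bond c/2=11/400: DF=(2021709/2000000 − 11/400·(0))/(1+11/400) = 4919/5000 ≈ 0.983800
step 2 [1y] bond c/2=3/80: DF=(51489/50000 − 3/80·(0.983800))/(1+3/80) = 957/1000 ≈ 0.957000
step 3 [1.5y] bond c/2=23/800: DF=(8018807/8000000 − 23/800·(0.983800+0.957000))/(1+23/800) = 9201/10000 ≈ 0.920100

1 1/2 4919/5000
2 1 957/1000
3 3/2 9201/10000
s(1.5y) = (1/(9201/10000) − 1)/(3/2) = 1598/27603 ≈ 5.7892%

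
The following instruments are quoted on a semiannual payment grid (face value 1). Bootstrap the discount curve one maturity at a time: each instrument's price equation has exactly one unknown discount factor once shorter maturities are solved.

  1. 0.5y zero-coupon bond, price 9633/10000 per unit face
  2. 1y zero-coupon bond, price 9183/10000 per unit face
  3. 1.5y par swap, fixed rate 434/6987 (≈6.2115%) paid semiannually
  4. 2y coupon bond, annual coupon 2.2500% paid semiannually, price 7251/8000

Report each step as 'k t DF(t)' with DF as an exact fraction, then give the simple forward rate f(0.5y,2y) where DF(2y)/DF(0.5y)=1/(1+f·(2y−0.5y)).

1 1/2 9633/10000
2 1 9183/10000
3 3/2 2283/2500
4 2 2163/2500
f(0.5y,2y) = ((9633/10000)/(2163/2500) − 1)/(3/2) = 109/1442 ≈ 7.5589%

step 1 [0.5y] zero: DF = P = 9633/10000 ≈ 0.963300
step 2 [1y] zero: DF = P = 9183/10000 ≈ 0.918300
step 3 [1.5y] swap r/2=217/6987: DF=(1 − 217/6987·(0.963300+0.918300))/(1+217/6987) = 2283/2500 ≈ 0.913200
step 4 [2y] bond c/2=9/800: DF=(7251/8000 − 9/800·(0.963300+0.918300+0.913200))/(1+9/800) = 2163/2500 ≈ 0.865200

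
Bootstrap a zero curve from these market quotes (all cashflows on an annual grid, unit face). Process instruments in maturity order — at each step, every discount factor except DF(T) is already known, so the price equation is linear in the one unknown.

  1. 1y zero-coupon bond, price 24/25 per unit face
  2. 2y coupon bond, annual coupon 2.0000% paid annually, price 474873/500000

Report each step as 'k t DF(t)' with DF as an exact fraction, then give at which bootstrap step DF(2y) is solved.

1 1 24/25
2 2 9123/10000
DF(2y) is solved at step 2

step 1 [1y] zero: DF = P = 24/25 ≈ 0.960000
step 2 [2y] bond c/1=1/50: DF=(474873/500000 − 1/50·(0.960000))/(1+1/50) = 9123/10000 ≈ 0.912300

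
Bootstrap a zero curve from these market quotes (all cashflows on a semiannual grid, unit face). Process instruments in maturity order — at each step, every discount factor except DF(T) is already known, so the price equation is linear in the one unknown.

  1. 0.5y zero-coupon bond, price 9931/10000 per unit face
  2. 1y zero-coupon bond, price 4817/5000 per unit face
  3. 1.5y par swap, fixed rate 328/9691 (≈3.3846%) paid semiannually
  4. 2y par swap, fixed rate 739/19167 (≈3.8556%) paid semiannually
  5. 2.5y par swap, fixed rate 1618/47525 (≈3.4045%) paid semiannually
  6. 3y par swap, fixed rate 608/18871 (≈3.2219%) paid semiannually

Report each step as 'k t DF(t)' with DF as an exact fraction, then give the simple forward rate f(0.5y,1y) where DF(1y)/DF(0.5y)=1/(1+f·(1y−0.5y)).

step 1 [0.5y] zero: DF = P = 9931/10000 ≈ 0.993100
step 2 [1y] zero: DF = P = 4817/5000 ≈ 0.963400
step 3 [1.5y] swap r/2=164/9691: DF=(1 − 164/9691·(0.993100+0.963400))/(1+164/9691) = 2377/2500 ≈ 0.950800
step 4 [2y] swap r/2=739/38334: DF=(1 − 739/38334·(0.993100+0.963400+0.950800))/(1+739/38334) = 9261/10000 ≈ 0.926100
step 5 [2.5y] swap r/2=809/47525: DF=(1 − 809/47525·(0.993100+0.963400+0.950800+0.926100))/(1+809/47525) = 9191/10000 ≈ 0.919100
step 6 [3y] swap r/2=304/18871: DF=(1 − 304/18871·(0.993100+0.963400+0.950800+0.926100+0.919100))/(1+304/18871) = 568/625 ≈ 0.908800

1 1/2 9931/10000
2 1 4817/5000
3 3/2 2377/2500
4 2 9261/10000
5 5/2 9191/10000
6 3 568/625
f(0.5y,1y) = ((9931/10000)/(4817/5000) − 1)/(1/2) = 297/4817 ≈ 6.1657%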